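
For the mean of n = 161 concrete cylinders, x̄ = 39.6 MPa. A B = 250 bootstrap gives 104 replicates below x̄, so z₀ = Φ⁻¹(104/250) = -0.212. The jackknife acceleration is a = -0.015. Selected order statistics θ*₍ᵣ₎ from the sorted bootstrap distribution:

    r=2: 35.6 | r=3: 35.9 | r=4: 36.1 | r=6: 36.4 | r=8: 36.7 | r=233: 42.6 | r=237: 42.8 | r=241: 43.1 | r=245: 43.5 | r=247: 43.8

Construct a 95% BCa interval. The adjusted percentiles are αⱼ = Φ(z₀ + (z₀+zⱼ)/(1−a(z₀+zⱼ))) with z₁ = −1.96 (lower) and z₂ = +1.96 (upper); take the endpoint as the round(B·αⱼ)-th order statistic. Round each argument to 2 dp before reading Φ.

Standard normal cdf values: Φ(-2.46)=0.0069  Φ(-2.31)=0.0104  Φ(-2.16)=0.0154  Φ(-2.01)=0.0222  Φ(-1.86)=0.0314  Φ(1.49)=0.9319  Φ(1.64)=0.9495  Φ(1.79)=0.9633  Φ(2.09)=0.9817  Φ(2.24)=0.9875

Lower: z₀ + z₁ = -0.212 + (-1.960) = -2.172; 1 − a(z₀+z₁) = 1 − (-0.015)(-2.172) = 0.9674; argument = -0.212 + (-2.172)/0.9674 = -2.4571 → -2.46.
α₁ = Φ(-2.46) = 0.0069; rank = round(250 × 0.0069) = 2; θ*₍2₎ = 35.6.
Upper: z₀ + z₂ = 1.748; 1 − a(z₀+z₂) = 1.0262; argument = 1.4913 → 1.49; α₂ = 0.9319; rank = 233; θ*₍233₎ = 42.6.

(35.6, 42.6)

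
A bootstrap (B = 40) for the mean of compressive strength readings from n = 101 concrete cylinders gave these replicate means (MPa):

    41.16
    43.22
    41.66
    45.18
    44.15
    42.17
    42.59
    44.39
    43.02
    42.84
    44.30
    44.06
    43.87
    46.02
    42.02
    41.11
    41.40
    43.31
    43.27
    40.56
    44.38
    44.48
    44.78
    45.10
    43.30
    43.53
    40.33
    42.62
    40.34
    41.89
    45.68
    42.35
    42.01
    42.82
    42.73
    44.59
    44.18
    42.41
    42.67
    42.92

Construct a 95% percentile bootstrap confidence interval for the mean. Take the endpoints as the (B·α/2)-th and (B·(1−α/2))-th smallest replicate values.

Sorted replicates: 40.33, 40.34, 40.56, 41.11, 41.16, 41.40, 41.66, 41.89, 42.01, 42.02, 42.17, 42.35, 42.41, 42.59, 42.62, 42.67, 42.73, 42.82, 42.84, 42.92, 43.02, 43.22, 43.27, 43.30, 43.31, 43.53, 43.87, 44.06, 44.15, 44.18, 44.30, 44.38, 44.39, 44.48, 44.59, 44.78, 45.10, 45.18, 45.68, 46.02
α = 0.05; lower rank = 40 × 0.025 = 1; upper rank = 40 × 0.975 = 39.
The 1st smallest replicate is 40.33; the 39th is 45.68.

(40.33, 45.68)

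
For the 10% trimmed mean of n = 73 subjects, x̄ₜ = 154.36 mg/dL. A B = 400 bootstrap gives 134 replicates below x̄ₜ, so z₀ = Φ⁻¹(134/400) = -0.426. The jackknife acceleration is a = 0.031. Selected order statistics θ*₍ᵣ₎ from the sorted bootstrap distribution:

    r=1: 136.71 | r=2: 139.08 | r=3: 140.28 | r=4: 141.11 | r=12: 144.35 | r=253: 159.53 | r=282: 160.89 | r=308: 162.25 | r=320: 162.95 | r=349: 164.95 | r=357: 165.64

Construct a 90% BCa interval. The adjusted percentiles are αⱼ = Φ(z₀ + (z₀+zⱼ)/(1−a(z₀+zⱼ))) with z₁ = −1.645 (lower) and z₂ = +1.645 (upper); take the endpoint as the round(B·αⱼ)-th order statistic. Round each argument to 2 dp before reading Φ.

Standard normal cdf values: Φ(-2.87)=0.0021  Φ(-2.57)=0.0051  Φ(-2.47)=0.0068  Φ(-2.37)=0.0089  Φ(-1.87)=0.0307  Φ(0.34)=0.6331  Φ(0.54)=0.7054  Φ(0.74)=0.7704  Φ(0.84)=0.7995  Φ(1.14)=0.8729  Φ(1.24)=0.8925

Lower: z₀ + z₁ = -0.426 + (-1.645) = -2.071; 1 − a(z₀+z₁) = 1 − (0.031)(-2.071) = 1.0642; argument = -0.426 + (-2.071)/1.0642 = -2.3721 → -2.37.
α₁ = Φ(-2.37) = 0.0089; rank = round(400 × 0.0089) = 4; θ*₍4₎ = 141.11.
Upper: z₀ + z₂ = 1.219; 1 − a(z₀+z₂) = 0.9622; argument = 0.8409 → 0.84; α₂ = 0.7995; rank = 320; θ*₍320₎ = 162.95.

(141.11, 162.95)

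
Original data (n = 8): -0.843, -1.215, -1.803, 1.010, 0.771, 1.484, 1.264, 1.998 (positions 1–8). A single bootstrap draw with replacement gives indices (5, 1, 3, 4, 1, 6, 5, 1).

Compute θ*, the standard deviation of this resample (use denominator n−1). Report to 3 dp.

θ* = 1.182

Resample values: 0.771, -0.843, -1.803, 1.010, -0.843, 1.484, 0.771, -0.843.
Mean = -0.0370; sum of squared deviations = 9.7830
s² = 9.7830 / 7 = 1.3976
s = √1.3976 = 1.182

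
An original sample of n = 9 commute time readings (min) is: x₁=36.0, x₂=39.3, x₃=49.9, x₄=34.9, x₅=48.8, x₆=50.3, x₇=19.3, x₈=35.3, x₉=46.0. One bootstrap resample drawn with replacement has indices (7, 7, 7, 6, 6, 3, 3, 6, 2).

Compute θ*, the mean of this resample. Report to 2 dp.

θ* = 38.66

Resample values: 19.3, 19.3, 19.3, 50.3, 50.3, 49.9, 49.9, 50.3, 39.3.
Mean = (19.3 + 19.3 + 19.3 + 50.3 + 50.3 + 49.9 + 49.9 + 50.3 + 39.3) / 9 = 347.90 / 9 = 38.66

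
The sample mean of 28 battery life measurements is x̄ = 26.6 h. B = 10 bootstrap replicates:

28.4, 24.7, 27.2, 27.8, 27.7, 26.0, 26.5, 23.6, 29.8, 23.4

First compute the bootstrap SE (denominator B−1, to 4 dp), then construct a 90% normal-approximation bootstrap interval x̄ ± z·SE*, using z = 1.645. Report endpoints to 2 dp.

(23.15, 30.05)

Mean of replicates = 26.5100; sum of squared deviations = 39.6290; SE* = √(39.6290/9) = 2.0984
Margin = 1.645 × 2.0984 = 3.452
Interval: 26.6 ± 3.452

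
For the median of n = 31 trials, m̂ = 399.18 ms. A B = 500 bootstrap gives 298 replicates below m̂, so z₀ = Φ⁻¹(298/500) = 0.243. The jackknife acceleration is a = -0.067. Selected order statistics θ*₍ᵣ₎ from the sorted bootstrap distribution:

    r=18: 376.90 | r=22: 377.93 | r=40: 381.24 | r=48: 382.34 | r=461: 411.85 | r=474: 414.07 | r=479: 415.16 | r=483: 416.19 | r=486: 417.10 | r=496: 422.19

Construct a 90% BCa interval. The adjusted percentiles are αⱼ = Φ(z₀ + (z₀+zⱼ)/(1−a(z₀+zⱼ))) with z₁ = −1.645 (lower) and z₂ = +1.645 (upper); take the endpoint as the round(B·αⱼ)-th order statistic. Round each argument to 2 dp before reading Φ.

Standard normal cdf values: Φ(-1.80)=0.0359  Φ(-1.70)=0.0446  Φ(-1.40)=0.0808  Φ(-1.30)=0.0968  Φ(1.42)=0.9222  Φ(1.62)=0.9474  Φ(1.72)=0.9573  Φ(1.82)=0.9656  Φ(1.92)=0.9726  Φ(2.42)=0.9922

Lower: z₀ + z₁ = 0.243 + (-1.645) = -1.402; 1 − a(z₀+z₁) = 1 − (-0.067)(-1.402) = 0.9061; argument = 0.243 + (-1.402)/0.9061 = -1.3043 → -1.30.
α₁ = Φ(-1.30) = 0.0968; rank = round(500 × 0.0968) = 48; θ*₍48₎ = 382.34.
Upper: z₀ + z₂ = 1.888; 1 − a(z₀+z₂) = 1.1265; argument = 1.9190 → 1.92; α₂ = 0.9726; rank = 486; θ*₍486₎ = 417.10.

(382.34, 417.10)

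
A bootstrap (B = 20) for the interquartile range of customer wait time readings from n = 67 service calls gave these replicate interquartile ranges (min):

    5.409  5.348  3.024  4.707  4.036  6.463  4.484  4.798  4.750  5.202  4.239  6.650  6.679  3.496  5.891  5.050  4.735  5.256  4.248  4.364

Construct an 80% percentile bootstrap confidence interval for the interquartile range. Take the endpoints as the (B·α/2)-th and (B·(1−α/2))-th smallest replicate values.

Sorted replicates: 3.024, 3.496, 4.036, 4.239, 4.248, 4.364, 4.484, 4.707, 4.735, 4.750, 4.798, 5.050, 5.202, 5.256, 5.348, 5.409, 5.891, 6.463, 6.650, 6.679
α = 0.20; lower rank = 20 × 0.100 = 2; upper rank = 20 × 0.900 = 18.
The 2nd smallest replicate is 3.496; the 18th is 6.463.

(3.496, 6.463)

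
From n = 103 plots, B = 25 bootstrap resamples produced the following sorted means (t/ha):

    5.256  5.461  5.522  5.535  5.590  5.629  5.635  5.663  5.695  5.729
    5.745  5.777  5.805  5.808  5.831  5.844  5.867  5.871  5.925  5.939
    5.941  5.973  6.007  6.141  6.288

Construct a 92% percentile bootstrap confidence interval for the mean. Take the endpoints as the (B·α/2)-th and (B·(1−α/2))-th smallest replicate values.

(5.256, 6.141)

α = 0.08; lower rank = 25 × 0.040 = 1; upper rank = 25 × 0.960 = 24.
The 1st smallest replicate is 5.256; the 24th is 6.141.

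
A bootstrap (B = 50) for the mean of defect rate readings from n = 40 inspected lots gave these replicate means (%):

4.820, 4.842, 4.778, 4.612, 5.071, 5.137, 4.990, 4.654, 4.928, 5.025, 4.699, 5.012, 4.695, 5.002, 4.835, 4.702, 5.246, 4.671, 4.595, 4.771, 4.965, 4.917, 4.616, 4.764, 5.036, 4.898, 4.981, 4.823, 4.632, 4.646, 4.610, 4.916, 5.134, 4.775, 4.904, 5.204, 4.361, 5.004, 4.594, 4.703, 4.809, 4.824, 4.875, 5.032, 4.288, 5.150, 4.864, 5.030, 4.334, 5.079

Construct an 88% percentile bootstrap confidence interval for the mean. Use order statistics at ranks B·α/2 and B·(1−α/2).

(4.361, 5.137)

Sorted replicates: 4.288, 4.334, 4.361, 4.594, 4.595, 4.610, 4.612, 4.616, 4.632, 4.646, 4.654, 4.671, 4.695, 4.699, 4.702, 4.703, 4.764, 4.771, 4.775, 4.778, 4.809, 4.820, 4.823, 4.824, 4.835, 4.842, 4.864, 4.875, 4.898, 4.904, 4.916, 4.917, 4.928, 4.965, 4.981, 4.990, 5.002, 5.004, 5.012, 5.025, 5.030, 5.032, 5.036, 5.071, 5.079, 5.134, 5.137, 5.150, 5.204, 5.246
α = 0.12; lower rank = 50 × 0.060 = 3; upper rank = 50 × 0.940 = 47.
The 3rd smallest replicate is 4.361; the 47th is 5.137.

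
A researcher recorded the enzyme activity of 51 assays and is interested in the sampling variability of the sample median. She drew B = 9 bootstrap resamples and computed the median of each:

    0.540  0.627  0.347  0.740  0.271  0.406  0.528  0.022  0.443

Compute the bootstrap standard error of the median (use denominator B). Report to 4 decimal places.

SE* = 0.1988

Bootstrap SE is the standard deviation of the 9 replicate medians.
Mean of replicates: (0.540 + 0.627 + 0.347 + 0.740 + 0.271 + 0.406 + 0.528 + 0.022 + 0.443) / 9 = 3.92400 / 9 = 0.43600
Sum of squared deviations: (+0.10400)² + (+0.19100)² + (−0.08900)² + (+0.30400)² + (−0.16500)² + (−0.03000)² + (+0.09200)² + (−0.41400)² + (+0.00700)² = 0.35567
Variance = 0.35567 / 9 = 0.03952
SE* = √0.03952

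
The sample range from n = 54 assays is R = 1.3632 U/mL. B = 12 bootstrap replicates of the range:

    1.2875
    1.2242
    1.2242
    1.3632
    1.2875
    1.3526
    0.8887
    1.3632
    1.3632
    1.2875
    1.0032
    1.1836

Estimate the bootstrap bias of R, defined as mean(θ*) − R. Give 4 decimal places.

bias = −0.1275

mean(θ*) = (1.2875 + 1.2242 + 1.2242 + 1.3632 + 1.2875 + 1.3526 + 0.8887 + 1.3632 + 1.3632 + 1.2875 + 1.0032 + 1.1836) / 12 = 1.23572
bias = 1.23572 − 1.3632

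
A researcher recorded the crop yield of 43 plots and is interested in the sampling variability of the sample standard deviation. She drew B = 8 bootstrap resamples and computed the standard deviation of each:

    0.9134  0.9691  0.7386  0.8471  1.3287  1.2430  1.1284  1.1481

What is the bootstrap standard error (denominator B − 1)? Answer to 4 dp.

Bootstrap SE is the standard deviation of the 8 replicate standard deviations.
Mean of replicates: (0.9134 + 0.9691 + 0.7386 + 0.8471 + 1.3287 + 1.2430 + 1.1284 + 1.1481) / 8 = 8.31640 / 8 = 1.03955
Sum of squared deviations: (−0.12615)² + (−0.07045)² + (−0.30095)² + (−0.19245)² + (+0.28915)² + (+0.20345)² + (+0.08885)² + (+0.10855)² = 0.29316
Variance = 0.29316 / 7 = 0.04188
SE* = √0.04188

SE* = 0.2046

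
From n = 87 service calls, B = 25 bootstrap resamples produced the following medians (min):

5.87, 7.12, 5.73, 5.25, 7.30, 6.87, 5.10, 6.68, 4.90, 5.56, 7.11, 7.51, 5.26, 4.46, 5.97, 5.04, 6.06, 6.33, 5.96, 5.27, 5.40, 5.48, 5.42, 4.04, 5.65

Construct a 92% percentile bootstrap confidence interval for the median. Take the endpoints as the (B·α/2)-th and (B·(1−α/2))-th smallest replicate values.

Sorted replicates: 4.04, 4.46, 4.90, 5.04, 5.10, 5.25, 5.26, 5.27, 5.40, 5.42, 5.48, 5.56, 5.65, 5.73, 5.87, 5.96, 5.97, 6.06, 6.33, 6.68, 6.87, 7.11, 7.12, 7.30, 7.51
α = 0.08; lower rank = 25 × 0.040 = 1; upper rank = 25 × 0.960 = 24.
The 1st smallest replicate is 4.04; the 24th is 7.30.

(4.04, 7.30)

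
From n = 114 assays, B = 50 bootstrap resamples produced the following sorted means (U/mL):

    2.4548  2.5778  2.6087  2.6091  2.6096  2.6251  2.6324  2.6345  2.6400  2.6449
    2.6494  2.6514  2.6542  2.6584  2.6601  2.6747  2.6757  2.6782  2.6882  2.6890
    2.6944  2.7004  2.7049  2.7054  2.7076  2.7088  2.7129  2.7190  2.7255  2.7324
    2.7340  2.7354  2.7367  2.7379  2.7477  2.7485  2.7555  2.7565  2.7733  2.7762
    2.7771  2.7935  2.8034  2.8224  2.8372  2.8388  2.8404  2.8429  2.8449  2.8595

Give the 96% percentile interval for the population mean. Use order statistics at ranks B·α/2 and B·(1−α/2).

(2.4548, 2.8449)

α = 0.04; lower rank = 50 × 0.020 = 1; upper rank = 50 × 0.980 = 49.
The 1st smallest replicate is 2.4548; the 49th is 2.8449.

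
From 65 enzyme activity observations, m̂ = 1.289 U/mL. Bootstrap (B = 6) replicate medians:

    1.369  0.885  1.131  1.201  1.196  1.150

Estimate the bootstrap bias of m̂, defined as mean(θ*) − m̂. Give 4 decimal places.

mean(θ*) = (1.369 + 0.885 + 1.131 + 1.201 + 1.196 + 1.150) / 6 = 1.15533
bias = 1.15533 − 1.289

bias = −0.1337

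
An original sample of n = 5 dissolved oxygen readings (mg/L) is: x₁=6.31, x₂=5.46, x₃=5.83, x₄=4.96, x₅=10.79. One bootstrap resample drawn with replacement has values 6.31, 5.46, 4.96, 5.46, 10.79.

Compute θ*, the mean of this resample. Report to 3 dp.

Mean = (6.31 + 5.46 + 4.96 + 5.46 + 10.79) / 5 = 32.980 / 5 = 6.596

θ* = 6.596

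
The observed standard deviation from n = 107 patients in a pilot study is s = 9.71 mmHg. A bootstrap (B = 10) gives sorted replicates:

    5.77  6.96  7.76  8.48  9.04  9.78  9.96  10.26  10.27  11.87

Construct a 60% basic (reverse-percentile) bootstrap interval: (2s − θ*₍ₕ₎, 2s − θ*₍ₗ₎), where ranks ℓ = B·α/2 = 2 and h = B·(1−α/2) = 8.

(9.16, 12.46)

Percentile endpoints at ranks 2 and 8: θ*₍2₎ = 6.96, θ*₍8₎ = 10.26.
Basic interval reflects these around s:
  lower = 2 × 9.71 − 10.26 = 9.16
  upper = 2 × 9.71 − 6.96 = 12.46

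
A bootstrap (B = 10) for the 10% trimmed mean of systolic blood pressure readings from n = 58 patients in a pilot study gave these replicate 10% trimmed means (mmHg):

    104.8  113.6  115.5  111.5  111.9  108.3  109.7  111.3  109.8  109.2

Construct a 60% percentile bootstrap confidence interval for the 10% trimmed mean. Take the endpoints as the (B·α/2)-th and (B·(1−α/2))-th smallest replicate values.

(108.3, 111.9)

Sorted replicates: 104.8, 108.3, 109.2, 109.7, 109.8, 111.3, 111.5, 111.9, 113.6, 115.5
α = 0.40; lower rank = 10 × 0.200 = 2; upper rank = 10 × 0.800 = 8.
The 2nd smallest replicate is 108.3; the 8th is 111.9.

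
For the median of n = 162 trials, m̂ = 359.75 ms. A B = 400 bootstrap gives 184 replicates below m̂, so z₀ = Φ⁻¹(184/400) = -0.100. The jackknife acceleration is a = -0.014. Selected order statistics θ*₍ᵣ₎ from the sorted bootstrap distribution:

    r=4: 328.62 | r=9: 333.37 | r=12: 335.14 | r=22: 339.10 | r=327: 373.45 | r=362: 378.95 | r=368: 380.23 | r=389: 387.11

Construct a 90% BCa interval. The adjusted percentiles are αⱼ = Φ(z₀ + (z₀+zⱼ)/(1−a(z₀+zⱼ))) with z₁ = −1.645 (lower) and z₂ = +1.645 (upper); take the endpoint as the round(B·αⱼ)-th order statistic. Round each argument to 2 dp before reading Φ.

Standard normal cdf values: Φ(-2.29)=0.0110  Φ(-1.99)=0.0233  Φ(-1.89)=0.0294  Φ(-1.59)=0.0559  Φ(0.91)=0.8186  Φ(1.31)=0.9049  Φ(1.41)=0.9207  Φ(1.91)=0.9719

(335.14, 380.23)

Lower: z₀ + z₁ = -0.100 + (-1.645) = -1.745; 1 − a(z₀+z₁) = 1 − (-0.014)(-1.745) = 0.9756; argument = -0.100 + (-1.745)/0.9756 = -1.8887 → -1.89.
α₁ = Φ(-1.89) = 0.0294; rank = round(400 × 0.0294) = 12; θ*₍12₎ = 335.14.
Upper: z₀ + z₂ = 1.545; 1 − a(z₀+z₂) = 1.0216; argument = 1.4123 → 1.41; α₂ = 0.9207; rank = 368; θ*₍368₎ = 380.23.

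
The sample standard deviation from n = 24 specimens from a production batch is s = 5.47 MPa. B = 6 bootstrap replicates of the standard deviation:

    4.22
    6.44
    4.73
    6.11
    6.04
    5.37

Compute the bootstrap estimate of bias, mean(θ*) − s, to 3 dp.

mean(θ*) = (4.22 + 6.44 + 4.73 + 6.11 + 6.04 + 5.37) / 6 = 5.4850
bias = 5.4850 − 5.47

bias = +0.015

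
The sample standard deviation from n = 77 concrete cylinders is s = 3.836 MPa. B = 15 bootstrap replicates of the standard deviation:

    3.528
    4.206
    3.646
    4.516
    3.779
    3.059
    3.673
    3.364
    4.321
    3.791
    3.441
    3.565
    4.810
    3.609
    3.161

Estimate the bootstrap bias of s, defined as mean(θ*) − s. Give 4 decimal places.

mean(θ*) = (3.528 + 4.206 + 3.646 + 4.516 + 3.779 + 3.059 + 3.673 + 3.364 + 4.321 + 3.791 + 3.441 + 3.565 + 4.810 + 3.609 + 3.161) / 15 = 3.76460
bias = 3.76460 − 3.836

bias = −0.0714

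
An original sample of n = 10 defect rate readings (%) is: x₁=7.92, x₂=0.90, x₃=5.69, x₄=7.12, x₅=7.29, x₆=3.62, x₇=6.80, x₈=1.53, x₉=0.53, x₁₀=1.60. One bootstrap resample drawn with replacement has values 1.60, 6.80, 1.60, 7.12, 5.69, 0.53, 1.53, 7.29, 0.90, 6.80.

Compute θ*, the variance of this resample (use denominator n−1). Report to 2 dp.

Mean = 3.9860; sum of squared deviations = 78.3644
s² = 78.3644 / 9 = 8.7072

θ* = 8.71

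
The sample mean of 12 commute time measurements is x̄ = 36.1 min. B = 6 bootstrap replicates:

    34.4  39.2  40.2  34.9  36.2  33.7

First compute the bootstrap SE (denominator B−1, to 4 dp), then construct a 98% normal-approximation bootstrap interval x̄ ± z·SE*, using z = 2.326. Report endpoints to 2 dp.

Mean of replicates = 36.4333; sum of squared deviations = 35.8533; SE* = √(35.8533/5) = 2.6778
Margin = 2.326 × 2.6778 = 6.229
Interval: 36.1 ± 6.229

(29.87, 42.33)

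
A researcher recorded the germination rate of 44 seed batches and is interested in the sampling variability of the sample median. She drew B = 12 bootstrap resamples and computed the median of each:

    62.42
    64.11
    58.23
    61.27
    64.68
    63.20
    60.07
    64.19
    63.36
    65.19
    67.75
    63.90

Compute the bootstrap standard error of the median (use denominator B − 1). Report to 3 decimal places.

SE* = 2.486

Bootstrap SE is the standard deviation of the 12 replicate medians.
Mean of replicates: (62.42 + 64.11 + 58.23 + 61.27 + 64.68 + 63.20 + 60.07 + 64.19 + 63.36 + 65.19 + 67.75 + 63.90) / 12 = 758.3700 / 12 = 63.1975
Sum of squared deviations: (−0.7775)² + (+0.9125)² + (−4.9675)² + (−1.9275)² + (+1.4825)² + (+0.0025)² + (−3.1275)² + (+0.9925)² + (+0.1625)² + (+1.9925)² + (+4.5525)² + (+0.7025)² = 68.0078
Variance = 68.0078 / 11 = 6.1825
SE* = √6.1825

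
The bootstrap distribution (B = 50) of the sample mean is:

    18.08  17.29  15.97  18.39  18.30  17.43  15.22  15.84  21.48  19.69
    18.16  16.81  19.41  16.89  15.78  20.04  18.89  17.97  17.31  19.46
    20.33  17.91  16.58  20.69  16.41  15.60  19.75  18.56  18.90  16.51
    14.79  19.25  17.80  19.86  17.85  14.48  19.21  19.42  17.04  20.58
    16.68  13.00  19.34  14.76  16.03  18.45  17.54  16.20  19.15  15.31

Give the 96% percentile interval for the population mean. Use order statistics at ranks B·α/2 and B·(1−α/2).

(13.00, 20.69)

Sorted replicates: 13.00, 14.48, 14.76, 14.79, 15.22, 15.31, 15.60, 15.78, 15.84, 15.97, 16.03, 16.20, 16.41, 16.51, 16.58, 16.68, 16.81, 16.89, 17.04, 17.29, 17.31, 17.43, 17.54, 17.80, 17.85, 17.91, 17.97, 18.08, 18.16, 18.30, 18.39, 18.45, 18.56, 18.89, 18.90, 19.15, 19.21, 19.25, 19.34, 19.41, 19.42, 19.46, 19.69, 19.75, 19.86, 20.04, 20.33, 20.58, 20.69, 21.48
α = 0.04; lower rank = 50 × 0.020 = 1; upper rank = 50 × 0.980 = 49.
The 1st smallest replicate is 13.00; the 49th is 20.69.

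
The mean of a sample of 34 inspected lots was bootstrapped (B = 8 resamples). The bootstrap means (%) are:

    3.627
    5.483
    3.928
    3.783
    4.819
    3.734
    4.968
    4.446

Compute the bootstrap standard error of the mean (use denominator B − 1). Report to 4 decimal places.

Bootstrap SE is the standard deviation of the 8 replicate means.
Mean of replicates: (3.627 + 5.483 + 3.928 + 3.783 + 4.819 + 3.734 + 4.968 + 4.446) / 8 = 34.78800 / 8 = 4.34850
Sum of squared deviations: (−0.72150)² + (+1.13450)² + (−0.42050)² + (−0.56550)² + (+0.47050)² + (−0.61450)² + (+0.61950)² + (+0.09750)² = 3.29653
Variance = 3.29653 / 7 = 0.47093
SE* = √0.47093

SE* = 0.6862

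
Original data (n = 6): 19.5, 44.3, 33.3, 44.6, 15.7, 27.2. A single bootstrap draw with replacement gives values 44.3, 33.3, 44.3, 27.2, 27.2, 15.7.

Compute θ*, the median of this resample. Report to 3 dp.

θ* = 30.250

Sorted: 15.7, 27.2, 27.2, 33.3, 44.3, 44.3
Median = average of the two middle values = 30.250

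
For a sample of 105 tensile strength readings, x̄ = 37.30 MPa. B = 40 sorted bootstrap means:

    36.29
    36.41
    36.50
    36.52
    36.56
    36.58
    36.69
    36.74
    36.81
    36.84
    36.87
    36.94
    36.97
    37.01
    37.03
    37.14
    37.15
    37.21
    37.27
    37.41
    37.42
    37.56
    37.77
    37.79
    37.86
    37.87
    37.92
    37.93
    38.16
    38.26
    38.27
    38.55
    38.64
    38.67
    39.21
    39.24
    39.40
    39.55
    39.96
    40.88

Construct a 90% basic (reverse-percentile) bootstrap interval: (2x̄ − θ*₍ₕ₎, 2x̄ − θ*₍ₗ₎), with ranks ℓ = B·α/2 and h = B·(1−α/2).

Percentile endpoints at ranks 2 and 38: θ*₍2₎ = 36.41, θ*₍38₎ = 39.55.
Basic interval reflects these around x̄:
  lower = 2 × 37.30 − 39.55 = 35.05
  upper = 2 × 37.30 − 36.41 = 38.19

(35.05, 38.19)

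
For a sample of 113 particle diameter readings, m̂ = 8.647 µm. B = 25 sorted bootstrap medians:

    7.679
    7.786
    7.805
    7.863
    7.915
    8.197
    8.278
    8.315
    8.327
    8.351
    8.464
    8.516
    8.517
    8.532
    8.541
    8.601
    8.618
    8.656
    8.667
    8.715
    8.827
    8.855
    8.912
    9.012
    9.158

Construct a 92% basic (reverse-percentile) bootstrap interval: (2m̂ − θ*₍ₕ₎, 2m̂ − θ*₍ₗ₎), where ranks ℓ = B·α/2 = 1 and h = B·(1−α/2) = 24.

(8.282, 9.615)

Percentile endpoints at ranks 1 and 24: θ*₍1₎ = 7.679, θ*₍24₎ = 9.012.
Basic interval reflects these around m̂:
  lower = 2 × 8.647 − 9.012 = 8.282
  upper = 2 × 8.647 − 7.679 = 9.615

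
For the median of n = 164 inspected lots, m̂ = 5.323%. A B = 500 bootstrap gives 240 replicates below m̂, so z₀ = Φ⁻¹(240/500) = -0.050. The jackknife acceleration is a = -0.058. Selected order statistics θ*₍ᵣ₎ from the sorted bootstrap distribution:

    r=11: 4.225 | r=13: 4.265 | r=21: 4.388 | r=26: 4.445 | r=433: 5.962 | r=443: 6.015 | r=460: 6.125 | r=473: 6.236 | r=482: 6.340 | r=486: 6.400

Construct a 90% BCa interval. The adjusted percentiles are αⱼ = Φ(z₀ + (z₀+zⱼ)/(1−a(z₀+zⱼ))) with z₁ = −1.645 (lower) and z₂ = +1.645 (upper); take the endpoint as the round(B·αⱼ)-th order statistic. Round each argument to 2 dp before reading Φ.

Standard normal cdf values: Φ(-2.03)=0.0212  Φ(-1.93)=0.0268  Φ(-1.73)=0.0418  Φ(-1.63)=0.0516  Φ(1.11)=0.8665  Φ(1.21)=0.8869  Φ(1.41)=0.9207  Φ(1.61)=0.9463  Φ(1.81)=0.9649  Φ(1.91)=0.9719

Lower: z₀ + z₁ = -0.050 + (-1.645) = -1.695; 1 − a(z₀+z₁) = 1 − (-0.058)(-1.695) = 0.9017; argument = -0.050 + (-1.695)/0.9017 = -1.9298 → -1.93.
α₁ = Φ(-1.93) = 0.0268; rank = round(500 × 0.0268) = 13; θ*₍13₎ = 4.265.
Upper: z₀ + z₂ = 1.595; 1 − a(z₀+z₂) = 1.0925; argument = 1.4099 → 1.41; α₂ = 0.9207; rank = 460; θ*₍460₎ = 6.125.

(4.265, 6.125)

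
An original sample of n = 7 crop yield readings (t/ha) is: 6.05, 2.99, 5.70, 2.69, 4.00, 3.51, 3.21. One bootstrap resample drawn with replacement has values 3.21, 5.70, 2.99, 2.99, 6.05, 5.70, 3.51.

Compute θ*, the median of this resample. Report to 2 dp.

Sorted: 2.99, 2.99, 3.21, 3.51, 5.70, 5.70, 6.05
Median = middle value = 3.51

θ* = 3.51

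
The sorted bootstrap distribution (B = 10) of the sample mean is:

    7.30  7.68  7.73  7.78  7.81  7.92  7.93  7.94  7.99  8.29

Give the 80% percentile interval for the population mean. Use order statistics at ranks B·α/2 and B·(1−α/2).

α = 0.20; lower rank = 10 × 0.100 = 1; upper rank = 10 × 0.900 = 9.
The 1st smallest replicate is 7.30; the 9th is 7.99.

(7.30, 7.99)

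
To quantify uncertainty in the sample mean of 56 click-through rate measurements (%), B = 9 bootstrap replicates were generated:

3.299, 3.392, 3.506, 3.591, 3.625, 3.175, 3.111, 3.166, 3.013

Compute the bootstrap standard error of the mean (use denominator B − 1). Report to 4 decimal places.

SE* = 0.2206

Bootstrap SE is the standard deviation of the 9 replicate means.
Mean of replicates: (3.299 + 3.392 + 3.506 + 3.591 + 3.625 + 3.175 + 3.111 + 3.166 + 3.013) / 9 = 29.87800 / 9 = 3.31978
Sum of squared deviations: (−0.02078)² + (+0.07222)² + (+0.18622)² + (+0.27122)² + (+0.30522)² + (−0.14478)² + (−0.20878)² + (−0.15378)² + (−0.30678)² = 0.38936
Variance = 0.38936 / 8 = 0.04867
SE* = √0.04867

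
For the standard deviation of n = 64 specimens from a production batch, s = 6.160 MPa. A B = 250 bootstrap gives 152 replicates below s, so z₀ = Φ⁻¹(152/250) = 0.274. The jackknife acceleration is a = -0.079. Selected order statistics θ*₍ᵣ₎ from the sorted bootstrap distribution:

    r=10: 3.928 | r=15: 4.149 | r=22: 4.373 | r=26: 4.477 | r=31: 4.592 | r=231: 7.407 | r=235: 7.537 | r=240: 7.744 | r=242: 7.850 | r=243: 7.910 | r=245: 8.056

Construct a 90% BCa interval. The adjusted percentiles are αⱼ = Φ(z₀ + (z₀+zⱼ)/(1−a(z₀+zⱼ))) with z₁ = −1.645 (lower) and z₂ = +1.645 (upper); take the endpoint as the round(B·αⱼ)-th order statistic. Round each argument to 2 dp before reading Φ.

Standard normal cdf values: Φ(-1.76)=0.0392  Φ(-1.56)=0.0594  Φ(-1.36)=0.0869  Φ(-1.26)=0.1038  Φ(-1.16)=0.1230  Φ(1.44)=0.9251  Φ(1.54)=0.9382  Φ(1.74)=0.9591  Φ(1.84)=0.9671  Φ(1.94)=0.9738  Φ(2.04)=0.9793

Lower: z₀ + z₁ = 0.274 + (-1.645) = -1.371; 1 − a(z₀+z₁) = 1 − (-0.079)(-1.371) = 0.8917; argument = 0.274 + (-1.371)/0.8917 = -1.2635 → -1.26.
α₁ = Φ(-1.26) = 0.1038; rank = round(250 × 0.1038) = 26; θ*₍26₎ = 4.477.
Upper: z₀ + z₂ = 1.919; 1 − a(z₀+z₂) = 1.1516; argument = 1.9404 → 1.94; α₂ = 0.9738; rank = 243; θ*₍243₎ = 7.910.

(4.477, 7.910)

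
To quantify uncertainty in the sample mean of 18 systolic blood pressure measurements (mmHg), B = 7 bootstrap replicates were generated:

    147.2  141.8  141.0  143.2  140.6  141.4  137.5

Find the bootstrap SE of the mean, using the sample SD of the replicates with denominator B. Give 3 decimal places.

SE* = 2.722

Bootstrap SE is the standard deviation of the 7 replicate means.
Mean of replicates: (147.2 + 141.8 + 141.0 + 143.2 + 140.6 + 141.4 + 137.5) / 7 = 992.7000 / 7 = 141.8143
Sum of squared deviations: (+5.3857)² + (−0.0143)² + (−0.8143)² + (+1.3857)² + (−1.2143)² + (−0.4143)² + (−4.3143)² = 51.8486
Variance = 51.8486 / 7 = 7.4069
SE* = √7.4069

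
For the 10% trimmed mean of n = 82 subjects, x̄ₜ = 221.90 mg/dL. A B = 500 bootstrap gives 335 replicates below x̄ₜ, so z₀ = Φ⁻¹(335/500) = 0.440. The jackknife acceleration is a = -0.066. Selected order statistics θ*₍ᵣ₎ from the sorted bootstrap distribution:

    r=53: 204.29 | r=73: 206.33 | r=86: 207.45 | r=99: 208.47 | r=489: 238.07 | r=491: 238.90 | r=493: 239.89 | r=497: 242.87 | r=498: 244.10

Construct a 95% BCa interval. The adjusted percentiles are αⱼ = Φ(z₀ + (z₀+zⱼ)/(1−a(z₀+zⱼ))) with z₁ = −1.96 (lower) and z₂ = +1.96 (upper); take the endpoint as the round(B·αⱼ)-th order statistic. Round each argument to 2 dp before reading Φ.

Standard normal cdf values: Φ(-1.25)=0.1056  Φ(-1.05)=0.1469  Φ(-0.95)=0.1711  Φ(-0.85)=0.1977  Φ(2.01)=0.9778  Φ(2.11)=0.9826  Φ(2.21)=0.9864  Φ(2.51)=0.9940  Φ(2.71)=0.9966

Lower: z₀ + z₁ = 0.440 + (-1.960) = -1.520; 1 − a(z₀+z₁) = 1 − (-0.066)(-1.520) = 0.8997; argument = 0.440 + (-1.520)/0.8997 = -1.2495 → -1.25.
α₁ = Φ(-1.25) = 0.1056; rank = round(500 × 0.1056) = 53; θ*₍53₎ = 204.29.
Upper: z₀ + z₂ = 2.400; 1 − a(z₀+z₂) = 1.1584; argument = 2.5118 → 2.51; α₂ = 0.9940; rank = 497; θ*₍497₎ = 242.87.

(204.29, 242.87)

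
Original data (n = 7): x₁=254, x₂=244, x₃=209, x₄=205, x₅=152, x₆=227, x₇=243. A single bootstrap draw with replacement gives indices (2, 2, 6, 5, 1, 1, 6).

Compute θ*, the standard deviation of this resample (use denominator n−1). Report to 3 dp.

Resample values: 244, 244, 227, 152, 254, 254, 227.
Mean = 228.8571; sum of squared deviations = 7636.8571
s² = 7636.8571 / 6 = 1272.8095
s = √1272.8095 = 35.676

θ* = 35.676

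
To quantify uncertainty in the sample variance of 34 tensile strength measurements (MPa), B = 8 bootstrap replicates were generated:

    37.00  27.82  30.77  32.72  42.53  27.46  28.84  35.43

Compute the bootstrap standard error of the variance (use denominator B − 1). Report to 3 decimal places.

SE* = 5.242

Bootstrap SE is the standard deviation of the 8 replicate variances.
Mean of replicates: (37.00 + 27.82 + 30.77 + 32.72 + 42.53 + 27.46 + 28.84 + 35.43) / 8 = 262.5700 / 8 = 32.8212
Sum of squared deviations: (+4.1788)² + (−5.0012)² + (−2.0512)² + (−0.1013)² + (+9.7088)² + (−5.3612)² + (−3.9812)² + (+2.6088)² = 192.3511
Variance = 192.3511 / 7 = 27.4787
SE* = √27.4787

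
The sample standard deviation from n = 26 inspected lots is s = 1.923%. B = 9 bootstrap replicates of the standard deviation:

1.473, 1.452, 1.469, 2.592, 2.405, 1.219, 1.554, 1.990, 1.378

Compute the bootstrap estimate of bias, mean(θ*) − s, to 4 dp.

mean(θ*) = (1.473 + 1.452 + 1.469 + 2.592 + 2.405 + 1.219 + 1.554 + 1.990 + 1.378) / 9 = 1.72578
bias = 1.72578 − 1.923

bias = −0.1972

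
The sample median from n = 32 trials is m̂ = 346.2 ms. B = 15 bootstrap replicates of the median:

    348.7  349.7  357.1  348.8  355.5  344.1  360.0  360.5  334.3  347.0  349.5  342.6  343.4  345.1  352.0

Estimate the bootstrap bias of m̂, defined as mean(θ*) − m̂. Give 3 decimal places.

mean(θ*) = (348.7 + 349.7 + 357.1 + 348.8 + 355.5 + 344.1 + 360.0 + 360.5 + 334.3 + 347.0 + 349.5 + 342.6 + 343.4 + 345.1 + 352.0) / 15 = 349.2200
bias = 349.2200 − 346.2

bias = +3.020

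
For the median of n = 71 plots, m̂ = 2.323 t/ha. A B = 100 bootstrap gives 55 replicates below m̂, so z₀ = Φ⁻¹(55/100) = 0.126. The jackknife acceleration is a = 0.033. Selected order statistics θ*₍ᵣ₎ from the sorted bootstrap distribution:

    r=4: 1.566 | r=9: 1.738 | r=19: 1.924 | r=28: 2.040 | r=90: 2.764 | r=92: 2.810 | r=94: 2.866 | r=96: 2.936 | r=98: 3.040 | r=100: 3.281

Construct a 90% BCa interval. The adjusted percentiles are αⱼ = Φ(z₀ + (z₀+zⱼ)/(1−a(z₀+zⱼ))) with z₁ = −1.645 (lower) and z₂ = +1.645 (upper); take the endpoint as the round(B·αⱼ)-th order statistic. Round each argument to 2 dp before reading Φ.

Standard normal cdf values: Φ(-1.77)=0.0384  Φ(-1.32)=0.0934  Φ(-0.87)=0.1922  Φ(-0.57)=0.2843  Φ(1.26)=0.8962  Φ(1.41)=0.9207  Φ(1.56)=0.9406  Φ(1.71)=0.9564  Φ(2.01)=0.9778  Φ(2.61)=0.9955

Lower: z₀ + z₁ = 0.126 + (-1.645) = -1.519; 1 − a(z₀+z₁) = 1 − (0.033)(-1.519) = 1.0501; argument = 0.126 + (-1.519)/1.0501 = -1.3205 → -1.32.
α₁ = Φ(-1.32) = 0.0934; rank = round(100 × 0.0934) = 9; θ*₍9₎ = 1.738.
Upper: z₀ + z₂ = 1.771; 1 − a(z₀+z₂) = 0.9416; argument = 2.0069 → 2.01; α₂ = 0.9778; rank = 98; θ*₍98₎ = 3.040.

(1.738, 3.040)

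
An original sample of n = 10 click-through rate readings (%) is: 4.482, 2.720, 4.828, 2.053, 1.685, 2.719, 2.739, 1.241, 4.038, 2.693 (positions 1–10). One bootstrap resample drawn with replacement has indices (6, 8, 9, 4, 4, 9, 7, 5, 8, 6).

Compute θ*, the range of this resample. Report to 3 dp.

θ* = 2.797

Resample values: 2.719, 1.241, 4.038, 2.053, 2.053, 4.038, 2.739, 1.685, 1.241, 2.719.
Range = 4.038 − 1.241 = 2.797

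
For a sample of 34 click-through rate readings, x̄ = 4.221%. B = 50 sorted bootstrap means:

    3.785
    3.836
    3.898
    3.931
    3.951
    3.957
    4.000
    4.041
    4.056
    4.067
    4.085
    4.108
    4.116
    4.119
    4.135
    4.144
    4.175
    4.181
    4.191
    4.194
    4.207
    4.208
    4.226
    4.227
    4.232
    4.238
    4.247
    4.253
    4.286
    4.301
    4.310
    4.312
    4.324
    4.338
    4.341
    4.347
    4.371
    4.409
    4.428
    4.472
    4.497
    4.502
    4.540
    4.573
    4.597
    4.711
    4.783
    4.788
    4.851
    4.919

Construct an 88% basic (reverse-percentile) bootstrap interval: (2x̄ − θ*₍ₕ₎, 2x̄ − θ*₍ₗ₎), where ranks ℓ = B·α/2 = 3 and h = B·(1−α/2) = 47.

(3.659, 4.544)

Percentile endpoints at ranks 3 and 47: θ*₍3₎ = 3.898, θ*₍47₎ = 4.783.
Basic interval reflects these around x̄:
  lower = 2 × 4.221 − 4.783 = 3.659
  upper = 2 × 4.221 − 3.898 = 4.544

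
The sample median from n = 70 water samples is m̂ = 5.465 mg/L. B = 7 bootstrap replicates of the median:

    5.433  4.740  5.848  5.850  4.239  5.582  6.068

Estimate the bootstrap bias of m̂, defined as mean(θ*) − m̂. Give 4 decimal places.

bias = −0.0707

mean(θ*) = (5.433 + 4.740 + 5.848 + 5.850 + 4.239 + 5.582 + 6.068) / 7 = 5.39429
bias = 5.39429 − 5.465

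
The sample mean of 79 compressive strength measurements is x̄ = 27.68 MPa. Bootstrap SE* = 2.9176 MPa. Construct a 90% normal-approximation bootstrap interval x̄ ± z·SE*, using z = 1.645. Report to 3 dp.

Margin = 1.645 × 2.9176 = 4.7995
Interval: 27.68 ± 4.7995

(22.881, 32.479)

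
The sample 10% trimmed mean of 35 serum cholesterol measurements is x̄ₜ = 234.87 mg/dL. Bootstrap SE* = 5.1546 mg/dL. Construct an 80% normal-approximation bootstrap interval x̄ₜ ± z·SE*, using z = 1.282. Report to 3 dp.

(228.262, 241.478)

Margin = 1.282 × 5.1546 = 6.6082
Interval: 234.87 ± 6.6082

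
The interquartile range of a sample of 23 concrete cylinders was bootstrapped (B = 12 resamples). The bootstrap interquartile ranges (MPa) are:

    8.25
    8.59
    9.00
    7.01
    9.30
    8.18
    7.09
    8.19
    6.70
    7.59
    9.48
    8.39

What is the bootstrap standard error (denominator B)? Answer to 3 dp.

Bootstrap SE is the standard deviation of the 12 replicate interquartile ranges.
Mean of replicates: (8.25 + 8.59 + 9.00 + 7.01 + 9.30 + 8.18 + 7.09 + 8.19 + 6.70 + 7.59 + 9.48 + 8.39) / 12 = 97.7700 / 12 = 8.1475
Sum of squared deviations: (+0.1025)² + (+0.4425)² + (+0.8525)² + (−1.1375)² + (+1.1525)² + (+0.0325)² + (−1.0575)² + (+0.0425)² + (−1.4475)² + (−0.5575)² + (+1.3325)² + (+0.2425)² = 8.9168
Variance = 8.9168 / 12 = 0.7431
SE* = √0.7431

SE* = 0.862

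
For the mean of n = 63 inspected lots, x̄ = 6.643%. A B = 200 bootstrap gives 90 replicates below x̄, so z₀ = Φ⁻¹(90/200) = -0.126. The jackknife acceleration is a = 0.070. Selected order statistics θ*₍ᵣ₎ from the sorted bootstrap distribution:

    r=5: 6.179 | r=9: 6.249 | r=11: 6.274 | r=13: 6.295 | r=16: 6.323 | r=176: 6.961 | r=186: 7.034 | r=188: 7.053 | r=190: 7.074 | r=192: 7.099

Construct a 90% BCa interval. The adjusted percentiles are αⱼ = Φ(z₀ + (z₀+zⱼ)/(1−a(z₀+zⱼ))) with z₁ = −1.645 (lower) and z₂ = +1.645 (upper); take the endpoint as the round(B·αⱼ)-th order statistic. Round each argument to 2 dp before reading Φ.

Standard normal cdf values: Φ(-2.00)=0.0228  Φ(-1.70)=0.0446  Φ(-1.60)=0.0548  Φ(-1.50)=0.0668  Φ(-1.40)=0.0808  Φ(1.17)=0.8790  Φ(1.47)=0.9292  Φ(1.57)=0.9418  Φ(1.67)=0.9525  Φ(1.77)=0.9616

(6.249, 7.053)

Lower: z₀ + z₁ = -0.126 + (-1.645) = -1.771; 1 − a(z₀+z₁) = 1 − (0.070)(-1.771) = 1.1240; argument = -0.126 + (-1.771)/1.1240 = -1.7017 → -1.70.
α₁ = Φ(-1.70) = 0.0446; rank = round(200 × 0.0446) = 9; θ*₍9₎ = 6.249.
Upper: z₀ + z₂ = 1.519; 1 − a(z₀+z₂) = 0.8937; argument = 1.5737 → 1.57; α₂ = 0.9418; rank = 188; θ*₍188₎ = 7.053.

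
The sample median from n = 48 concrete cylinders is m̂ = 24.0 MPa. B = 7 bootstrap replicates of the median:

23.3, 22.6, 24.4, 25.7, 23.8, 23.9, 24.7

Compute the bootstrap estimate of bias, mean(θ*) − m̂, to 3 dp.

bias = +0.057

mean(θ*) = (23.3 + 22.6 + 24.4 + 25.7 + 23.8 + 23.9 + 24.7) / 7 = 24.0571
bias = 24.0571 − 24.0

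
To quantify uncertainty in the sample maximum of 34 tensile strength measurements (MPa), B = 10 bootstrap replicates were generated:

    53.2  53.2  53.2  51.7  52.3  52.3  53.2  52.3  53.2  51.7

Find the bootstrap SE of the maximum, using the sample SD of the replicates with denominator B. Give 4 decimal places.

SE* = 0.6067

Bootstrap SE is the standard deviation of the 10 replicate maximums.
Mean of replicates: (53.2 + 53.2 + 53.2 + 51.7 + 52.3 + 52.3 + 53.2 + 52.3 + 53.2 + 51.7) / 10 = 526.30000 / 10 = 52.63000
Sum of squared deviations: (+0.57000)² + (+0.57000)² + (+0.57000)² + (−0.93000)² + (−0.33000)² + (−0.33000)² + (+0.57000)² + (−0.33000)² + (+0.57000)² + (−0.93000)² = 3.68100
Variance = 3.68100 / 10 = 0.36810
SE* = √0.36810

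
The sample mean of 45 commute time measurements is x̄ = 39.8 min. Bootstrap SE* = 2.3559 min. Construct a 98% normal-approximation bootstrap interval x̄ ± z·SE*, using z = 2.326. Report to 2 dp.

(34.32, 45.28)

Margin = 2.326 × 2.3559 = 5.480
Interval: 39.8 ± 5.480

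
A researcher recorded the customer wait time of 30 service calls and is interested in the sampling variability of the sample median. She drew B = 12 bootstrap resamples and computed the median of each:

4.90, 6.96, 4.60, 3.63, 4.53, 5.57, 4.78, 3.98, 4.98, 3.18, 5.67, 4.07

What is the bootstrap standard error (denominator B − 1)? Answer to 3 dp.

SE* = 1.015

Bootstrap SE is the standard deviation of the 12 replicate medians.
Mean of replicates: (4.90 + 6.96 + 4.60 + 3.63 + 4.53 + 5.57 + 4.78 + 3.98 + 4.98 + 3.18 + 5.67 + 4.07) / 12 = 56.8500 / 12 = 4.7375
Sum of squared deviations: (+0.1625)² + (+2.2225)² + (−0.1375)² + (−1.1075)² + (−0.2075)² + (+0.8325)² + (+0.0425)² + (−0.7575)² + (+0.2425)² + (−1.5575)² + (+0.9325)² + (−0.6675)² = 11.3228
Variance = 11.3228 / 11 = 1.0293
SE* = √1.0293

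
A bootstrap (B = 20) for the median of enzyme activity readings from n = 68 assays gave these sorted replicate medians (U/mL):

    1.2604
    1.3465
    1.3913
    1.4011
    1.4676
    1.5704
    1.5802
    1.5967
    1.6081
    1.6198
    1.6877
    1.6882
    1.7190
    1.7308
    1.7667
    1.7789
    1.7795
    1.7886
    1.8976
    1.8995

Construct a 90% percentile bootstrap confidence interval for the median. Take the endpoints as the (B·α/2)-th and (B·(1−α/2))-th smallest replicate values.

α = 0.10; lower rank = 20 × 0.050 = 1; upper rank = 20 × 0.950 = 19.
The 1st smallest replicate is 1.2604; the 19th is 1.8976.

(1.2604, 1.8976)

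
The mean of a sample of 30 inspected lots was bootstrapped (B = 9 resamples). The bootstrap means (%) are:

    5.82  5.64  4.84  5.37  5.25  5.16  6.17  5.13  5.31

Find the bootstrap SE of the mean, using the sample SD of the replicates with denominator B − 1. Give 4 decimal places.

SE* = 0.4034

Bootstrap SE is the standard deviation of the 9 replicate means.
Mean of replicates: (5.82 + 5.64 + 4.84 + 5.37 + 5.25 + 5.16 + 6.17 + 5.13 + 5.31) / 9 = 48.69000 / 9 = 5.41000
Sum of squared deviations: (+0.41000)² + (+0.23000)² + (−0.57000)² + (−0.04000)² + (−0.16000)² + (−0.25000)² + (+0.76000)² + (−0.28000)² + (−0.10000)² = 1.30160
Variance = 1.30160 / 8 = 0.16270
SE* = √0.16270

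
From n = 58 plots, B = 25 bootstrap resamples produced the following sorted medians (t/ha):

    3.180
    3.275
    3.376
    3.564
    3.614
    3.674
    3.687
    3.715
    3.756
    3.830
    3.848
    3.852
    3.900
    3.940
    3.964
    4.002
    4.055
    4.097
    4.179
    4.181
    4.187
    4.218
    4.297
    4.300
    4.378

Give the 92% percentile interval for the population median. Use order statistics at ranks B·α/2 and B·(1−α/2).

(3.180, 4.300)

α = 0.08; lower rank = 25 × 0.040 = 1; upper rank = 25 × 0.960 = 24.
The 1st smallest replicate is 3.180; the 24th is 4.300.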